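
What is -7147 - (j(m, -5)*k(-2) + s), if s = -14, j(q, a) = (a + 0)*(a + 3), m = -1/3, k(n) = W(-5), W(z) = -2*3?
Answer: -7073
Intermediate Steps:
W(z) = -6
k(n) = -6
m = -⅓ (m = -1*⅓ = -⅓ ≈ -0.33333)
j(q, a) = a*(3 + a)
-7147 - (j(m, -5)*k(-2) + s) = -7147 - (-5*(3 - 5)*(-6) - 14) = -7147 - (-5*(-2)*(-6) - 14) = -7147 - (10*(-6) - 14) = -7147 - (-60 - 14) = -7147 - 1*(-74) = -7147 + 74 = -7073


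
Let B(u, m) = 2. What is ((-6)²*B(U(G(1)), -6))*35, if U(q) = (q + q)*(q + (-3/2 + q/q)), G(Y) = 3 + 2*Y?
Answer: 2520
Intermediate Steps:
U(q) = 2*q*(-½ + q) (U(q) = (2*q)*(q + (-3*½ + 1)) = (2*q)*(q + (-3/2 + 1)) = (2*q)*(q - ½) = (2*q)*(-½ + q) = 2*q*(-½ + q))
((-6)²*B(U(G(1)), -6))*35 = ((-6)²*2)*35 = (36*2)*35 = 72*35 = 2520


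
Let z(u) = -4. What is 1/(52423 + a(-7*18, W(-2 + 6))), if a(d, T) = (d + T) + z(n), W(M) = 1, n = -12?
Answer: 1/52294 ≈ 1.9123e-5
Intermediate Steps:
a(d, T) = -4 + T + d (a(d, T) = (d + T) - 4 = (T + d) - 4 = -4 + T + d)
1/(52423 + a(-7*18, W(-2 + 6))) = 1/(52423 + (-4 + 1 - 7*18)) = 1/(52423 + (-4 + 1 - 126)) = 1/(52423 - 129) = 1/52294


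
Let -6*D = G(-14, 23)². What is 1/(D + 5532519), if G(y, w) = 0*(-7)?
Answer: 1/5532519 ≈ 1.8075e-7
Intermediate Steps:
G(y, w) = 0
D = 0 (D = -⅙*0² = -⅙*0 = 0)
1/(D + 5532519) = 1/(0 + 5532519) = 1/5532519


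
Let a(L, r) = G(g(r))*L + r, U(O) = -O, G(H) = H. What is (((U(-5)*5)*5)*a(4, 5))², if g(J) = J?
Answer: 9765625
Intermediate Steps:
a(L, r) = r + L*r (a(L, r) = r*L + r = L*r + r = r + L*r)
(((U(-5)*5)*5)*a(4, 5))² = (((-1*(-5)*5)*5)*(5*(1 + 4)))² = (((5*5)*5)*(5*5))² = ((25*5)*25)² = (125*25)² = 3125² = 9765625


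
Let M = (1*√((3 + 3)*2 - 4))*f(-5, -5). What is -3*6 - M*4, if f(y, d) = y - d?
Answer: -18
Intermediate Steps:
M = 0 (M = (1*√((3 + 3)*2 - 4))*(-5 - 1*(-5)) = (1*√(6*2 - 4))*(-5 + 5) = (1*√(12 - 4))*0 = (1*√8)*0 = (1*(2*√2))*0 = (2*√2)*0 = 0)
-3*6 - M*4 = -3*6 - 0*4 = -18 - 1*0 = -18 + 0 = -18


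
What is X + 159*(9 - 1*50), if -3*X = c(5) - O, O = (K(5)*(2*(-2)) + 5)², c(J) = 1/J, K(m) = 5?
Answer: -96661/15 ≈ -6444.1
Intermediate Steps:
O = 225 (O = (5*(2*(-2)) + 5)² = (5*(-4) + 5)² = (-20 + 5)² = (-15)² = 225)
X = 1124/15 (X = -(1/5 - 1*225)/3 = -(⅕ - 225)/3 = -⅓*(-1124/5) = 1124/15 ≈ 74.933)
X + 159*(9 - 1*50) = 1124/15 + 159*(9 - 1*50) = 1124/15 + 159*(9 - 50) = 1124/15 + 159*(-41) = 1124/15 - 6519 = -96661/15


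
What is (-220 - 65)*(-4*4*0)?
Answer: 0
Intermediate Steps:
(-220 - 65)*(-4*4*0) = -(-4560)*0 = -285*0 = 0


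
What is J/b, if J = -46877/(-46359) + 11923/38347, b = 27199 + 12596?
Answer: 2350330676/70744708562535 ≈ 3.3223e-5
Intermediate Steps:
b = 39795
J = 2350330676/1777728573 (J = -46877*(-1/46359) + 11923*(1/38347) = 46877/46359 + 11923/38347 = 2350330676/1777728573 ≈ 1.3221)
J/b = (2350330676/1777728573)/39795 = (2350330676/1777728573)*(1/39795) = 2350330676/70744708562535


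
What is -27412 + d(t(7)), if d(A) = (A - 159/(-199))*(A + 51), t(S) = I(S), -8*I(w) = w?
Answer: -349167753/12736 ≈ -27416.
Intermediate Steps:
I(w) = -w/8
t(S) = -S/8
d(A) = (51 + A)*(159/199 + A) (d(A) = (A - 159*(-1/199))*(51 + A) = (A + 159/199)*(51 + A) = (159/199 + A)*(51 + A) = (51 + A)*(159/199 + A))
-27412 + d(t(7)) = -27412 + (8109/199 + (-⅛*7)² + 10308*(-⅛*7)/199) = -27412 + (8109/199 + (-7/8)² + (10308/199)*(-7/8)) = -27412 + (8109/199 + 49/64 - 18039/398) = -27412 - 48521/12736 = -349167753/12736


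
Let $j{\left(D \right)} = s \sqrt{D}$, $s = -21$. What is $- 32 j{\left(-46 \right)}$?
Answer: $672 i \sqrt{46} \approx 4557.7 i$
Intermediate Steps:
$j{\left(D \right)} = - 21 \sqrt{D}$
$- 32 j{\left(-46 \right)} = - 32 \left(- 21 \sqrt{-46}\right) = - 32 \left(- 21 i \sqrt{46}\right) = 672 i \sqrt{46}$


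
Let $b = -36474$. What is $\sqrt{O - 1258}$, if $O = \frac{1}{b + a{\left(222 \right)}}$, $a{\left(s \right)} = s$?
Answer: $\frac{i \sqrt{45924252119}}{6042} \approx 35.468 i$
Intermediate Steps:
$O = - \frac{1}{36252}$ ($O = \frac{1}{-36474 + 222} = \frac{1}{-36252} = - \frac{1}{36252} \approx -2.7585 \cdot 10^{-5}$)
$\sqrt{O - 1258} = \sqrt{- \frac{1}{36252} - 1258} = \sqrt{- \frac{45605017}{36252}} = \frac{i \sqrt{45924252119}}{6042}$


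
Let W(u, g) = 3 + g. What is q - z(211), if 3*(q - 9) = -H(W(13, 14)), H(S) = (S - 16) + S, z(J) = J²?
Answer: -44518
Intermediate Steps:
H(S) = -16 + 2*S (H(S) = (-16 + S) + S = -16 + 2*S)
q = 3 (q = 9 + (-(-16 + 2*(3 + 14)))/3 = 9 + (-(-16 + 2*17))/3 = 9 + (-(-16 + 34))/3 = 9 + (-1*18)/3 = 9 + (⅓)*(-18) = 9 - 6 = 3)
q - z(211) = 3 - 1*211² = 3 - 1*44521 = 3 - 44521 = -44518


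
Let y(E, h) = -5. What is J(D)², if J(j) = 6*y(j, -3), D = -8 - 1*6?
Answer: 900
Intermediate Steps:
D = -14 (D = -8 - 6 = -14)
J(j) = -30 (J(j) = 6*(-5) = -30)
J(D)² = (-30)² = 900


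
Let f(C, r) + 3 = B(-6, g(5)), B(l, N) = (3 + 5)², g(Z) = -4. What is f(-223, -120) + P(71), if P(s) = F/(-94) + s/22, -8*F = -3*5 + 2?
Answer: 531145/8272 ≈ 64.210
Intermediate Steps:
F = 13/8 (F = -(-3*5 + 2)/8 = -(-15 + 2)/8 = -⅛*(-13) = 13/8 ≈ 1.6250)
B(l, N) = 64 (B(l, N) = 8² = 64)
P(s) = -13/752 + s/22 (P(s) = (13/8)/(-94) + s/22 = (13/8)*(-1/94) + s*(1/22) = -13/752 + s/22)
f(C, r) = 61 (f(C, r) = -3 + 64 = 61)
f(-223, -120) + P(71) = 61 + (-13/752 + (1/22)*71) = 61 + (-13/752 + 71/22) = 61 + 26553/8272 = 531145/8272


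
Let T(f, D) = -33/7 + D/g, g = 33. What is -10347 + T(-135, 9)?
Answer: -797061/77 ≈ -10351.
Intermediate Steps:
T(f, D) = -33/7 + D/33
-10347 + T(-135, 9) = -10347 + (-33/7 + (1/33)*9) = -10347 + (-33/7 + 3/11) = -10347 - 342/77 = -797061/77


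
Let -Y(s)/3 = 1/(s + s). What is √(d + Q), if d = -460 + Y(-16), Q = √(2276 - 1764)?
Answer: √(-29434 + 1024*√2)/8 ≈ 20.911*I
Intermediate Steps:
Y(s) = -3/(2*s) (Y(s) = -3/(s + s) = -3*1/(2*s) = -3/(2*s))
Q = 16*√2 (Q = √512 = 16*√2 ≈ 22.627)
d = -14717/32 (d = -460 - 3/2/(-16) = -460 - 3/2*(-1/16) = -460 + 3/32 = -14717/32 ≈ -459.91)
√(d + Q) = √(-14717/32 + 16*√2)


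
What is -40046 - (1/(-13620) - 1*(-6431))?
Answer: -633016739/13620 ≈ -46477.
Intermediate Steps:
-40046 - (1/(-13620) - 1*(-6431)) = -40046 - (-1/13620 + 6431) = -40046 - 1*87590219/13620 = -40046 - 87590219/13620 = -633016739/13620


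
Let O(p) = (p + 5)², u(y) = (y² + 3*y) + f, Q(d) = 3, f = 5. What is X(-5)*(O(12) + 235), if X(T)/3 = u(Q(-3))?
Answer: 36156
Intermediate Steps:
u(y) = 5 + y² + 3*y (u(y) = (y² + 3*y) + 5 = 5 + y² + 3*y)
O(p) = (5 + p)²
X(T) = 69 (X(T) = 3*(5 + 3² + 3*3) = 3*(5 + 9 + 9) = 3*23 = 69)
X(-5)*(O(12) + 235) = 69*((5 + 12)² + 235) = 69*(17² + 235) = 69*(289 + 235) = 69*524 = 36156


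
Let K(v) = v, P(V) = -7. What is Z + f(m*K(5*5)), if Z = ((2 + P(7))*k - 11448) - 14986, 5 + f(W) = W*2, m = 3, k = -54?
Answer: -26019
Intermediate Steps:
f(W) = -5 + 2*W (f(W) = -5 + W*2 = -5 + 2*W)
Z = -26164 (Z = ((2 - 7)*(-54) - 11448) - 14986 = (-5*(-54) - 11448) - 14986 = (270 - 11448) - 14986 = -11178 - 14986 = -26164)
Z + f(m*K(5*5)) = -26164 + (-5 + 2*(3*(5*5))) = -26164 + (-5 + 2*(3*25)) = -26164 + (-5 + 2*75) = -26164 + (-5 + 150) = -26164 + 145 = -26019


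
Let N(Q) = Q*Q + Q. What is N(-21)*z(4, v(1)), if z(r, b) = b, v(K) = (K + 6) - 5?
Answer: 840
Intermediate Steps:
v(K) = 1 + K (v(K) = (6 + K) - 5 = 1 + K)
N(Q) = Q + Q² (N(Q) = Q² + Q = Q + Q²)
N(-21)*z(4, v(1)) = (-21*(1 - 21))*(1 + 1) = -21*(-20)*2 = 420*2 = 840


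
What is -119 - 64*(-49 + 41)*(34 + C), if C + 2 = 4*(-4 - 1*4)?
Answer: -119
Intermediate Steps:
C = -34 (C = -2 + 4*(-4 - 1*4) = -2 + 4*(-4 - 4) = -2 + 4*(-8) = -2 - 32 = -34)
-119 - 64*(-49 + 41)*(34 + C) = -119 - 64*(-49 + 41)*(34 - 34) = -119 - (-512)*0 = -119 - 64*0 = -119 + 0 = -119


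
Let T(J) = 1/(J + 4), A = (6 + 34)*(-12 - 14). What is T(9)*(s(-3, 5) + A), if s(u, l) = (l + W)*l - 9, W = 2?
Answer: -78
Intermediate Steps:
A = -1040 (A = 40*(-26) = -1040)
s(u, l) = -9 + l*(2 + l) (s(u, l) = (l + 2)*l - 9 = (2 + l)*l - 9 = l*(2 + l) - 9 = -9 + l*(2 + l))
T(J) = 1/(4 + J)
T(9)*(s(-3, 5) + A) = ((-9 + 5² + 2*5) - 1040)/(4 + 9) = ((-9 + 25 + 10) - 1040)/13 = (26 - 1040)/13 = (1/13)*(-1014) = -78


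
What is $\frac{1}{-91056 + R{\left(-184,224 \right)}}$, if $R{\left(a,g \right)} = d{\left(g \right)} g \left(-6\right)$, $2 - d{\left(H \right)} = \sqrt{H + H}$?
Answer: $- \frac{93}{7915376} - \frac{2 \sqrt{7}}{1484133} \approx -1.5315 \cdot 10^{-5}$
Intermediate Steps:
$d{\left(H \right)} = 2 - \sqrt{2} \sqrt{H}$ ($d{\left(H \right)} = 2 - \sqrt{H + H} = 2 - \sqrt{2 H} = 2 - \sqrt{2} \sqrt{H}$)
$R{\left(a,g \right)} = - 6 g \left(2 - \sqrt{2} \sqrt{g}\right)$ ($R{\left(a,g \right)} = \left(2 - \sqrt{2} \sqrt{g}\right) g \left(-6\right) = g \left(2 - \sqrt{2} \sqrt{g}\right) \left(-6\right) = - 6 g \left(2 - \sqrt{2} \sqrt{g}\right)$)
$\frac{1}{-91056 + R{\left(-184,224 \right)}} = \frac{1}{-91056 + 6 \cdot 224 \left(-2 + \sqrt{2} \sqrt{224}\right)} = \frac{1}{-91056 + 6 \cdot 224 \left(-2 + \sqrt{2} \cdot 4 \sqrt{14}\right)} = \frac{1}{-91056 + 6 \cdot 224 \left(-2 + 8 \sqrt{7}\right)} = \frac{1}{-91056 - \left(2688 - 10752 \sqrt{7}\right)} = \frac{1}{-93744 + 10752 \sqrt{7}}$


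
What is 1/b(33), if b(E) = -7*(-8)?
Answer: 1/56 ≈ 0.017857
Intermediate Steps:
b(E) = 56
1/b(33) = 1/56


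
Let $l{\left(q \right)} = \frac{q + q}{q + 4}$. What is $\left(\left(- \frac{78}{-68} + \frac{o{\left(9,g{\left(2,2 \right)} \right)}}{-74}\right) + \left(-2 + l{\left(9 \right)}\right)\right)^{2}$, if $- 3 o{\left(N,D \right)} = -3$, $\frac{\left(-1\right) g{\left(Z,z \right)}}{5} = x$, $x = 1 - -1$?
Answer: $\frac{17952169}{66863329} \approx 0.26849$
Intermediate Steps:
$x = 2$ ($x = 1 + 1 = 2$)
$g{\left(Z,z \right)} = -10$ ($g{\left(Z,z \right)} = \left(-5\right) 2 = -10$)
$o{\left(N,D \right)} = 1$ ($o{\left(N,D \right)} = \left(- \frac{1}{3}\right) \left(-3\right) = 1$)
$l{\left(q \right)} = \frac{2 q}{4 + q}$
$\left(\left(- \frac{78}{-68} + \frac{o{\left(9,g{\left(2,2 \right)} \right)}}{-74}\right) + \left(-2 + l{\left(9 \right)}\right)\right)^{2} = \left(\left(- \frac{78}{-68} + 1 \frac{1}{-74}\right) - \left(2 - \frac{18}{4 + 9}\right)\right)^{2} = \left(\left(\left(-78\right) \left(- \frac{1}{68}\right) + 1 \left(- \frac{1}{74}\right)\right) - \left(2 - \frac{18}{13}\right)\right)^{2} = \left(\left(\frac{39}{34} - \frac{1}{74}\right) - \left(2 - \frac{18}{13}\right)\right)^{2} = \left(\frac{713}{629} + \left(-2 + \frac{18}{13}\right)\right)^{2} = \left(\frac{713}{629} - \frac{8}{13}\right)^{2} = \left(\frac{4237}{8177}\right)^{2} = \frac{17952169}{66863329}$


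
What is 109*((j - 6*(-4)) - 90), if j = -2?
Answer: -7412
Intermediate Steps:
109*((j - 6*(-4)) - 90) = 109*((-2 - 6*(-4)) - 90) = 109*((-2 + 24) - 90) = 109*(22 - 90) = 109*(-68) = -7412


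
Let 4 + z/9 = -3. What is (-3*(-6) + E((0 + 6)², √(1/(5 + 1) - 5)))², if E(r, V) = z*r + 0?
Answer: 5062500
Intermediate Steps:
z = -63 (z = -36 + 9*(-3) = -36 - 27 = -63)
E(r, V) = -63*r (E(r, V) = -63*r + 0 = -63*r)
(-3*(-6) + E((0 + 6)², √(1/(5 + 1) - 5)))² = (-3*(-6) - 63*(0 + 6)²)² = (18 - 63*6²)² = (18 - 63*36)² = (18 - 2268)² = (-2250)² = 5062500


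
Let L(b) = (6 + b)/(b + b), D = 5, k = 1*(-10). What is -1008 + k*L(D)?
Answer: -1019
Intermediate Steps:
k = -10
L(b) = (6 + b)/(2*b) (L(b) = (6 + b)/((2*b)) = (6 + b)*(1/(2*b)) = (6 + b)/(2*b))
-1008 + k*L(D) = -1008 - 5*(6 + 5)/5 = -1008 - 5*11/5 = -1008 - 10*11/10 = -1008 - 11 = -1019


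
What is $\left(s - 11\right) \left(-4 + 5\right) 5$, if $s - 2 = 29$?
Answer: $100$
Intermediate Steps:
$s = 31$ ($s = 2 + 29 = 31$)
$\left(s - 11\right) \left(-4 + 5\right) 5 = \left(31 - 11\right) \left(-4 + 5\right) 5 = 20 \cdot 1 \cdot 5 = 20 \cdot 5 = 100$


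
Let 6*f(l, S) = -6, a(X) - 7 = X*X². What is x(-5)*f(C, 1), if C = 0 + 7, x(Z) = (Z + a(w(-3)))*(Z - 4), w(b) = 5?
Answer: 1143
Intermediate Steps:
a(X) = 7 + X³ (a(X) = 7 + X*X² = 7 + X³)
x(Z) = (-4 + Z)*(132 + Z) (x(Z) = (Z + (7 + 5³))*(Z - 4) = (Z + (7 + 125))*(-4 + Z) = (Z + 132)*(-4 + Z) = (132 + Z)*(-4 + Z) = (-4 + Z)*(132 + Z))
C = 7
f(l, S) = -1 (f(l, S) = (⅙)*(-6) = -1)
x(-5)*f(C, 1) = (-528 + (-5)² + 128*(-5))*(-1) = (-528 + 25 - 640)*(-1) = -1143*(-1) = 1143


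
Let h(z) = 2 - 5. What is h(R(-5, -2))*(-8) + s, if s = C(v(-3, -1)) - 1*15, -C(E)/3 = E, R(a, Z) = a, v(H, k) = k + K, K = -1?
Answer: 15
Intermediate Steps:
v(H, k) = -1 + k (v(H, k) = k - 1 = -1 + k)
C(E) = -3*E
h(z) = -3
s = -9 (s = -3*(-1 - 1) - 1*15 = -3*(-2) - 15 = 6 - 15 = -9)
h(R(-5, -2))*(-8) + s = -3*(-8) - 9 = 24 - 9 = 15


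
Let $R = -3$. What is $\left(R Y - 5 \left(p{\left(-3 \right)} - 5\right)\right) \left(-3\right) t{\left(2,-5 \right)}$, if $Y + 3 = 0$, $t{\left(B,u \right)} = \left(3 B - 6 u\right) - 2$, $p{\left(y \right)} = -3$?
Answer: $-4998$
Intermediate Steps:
$t{\left(B,u \right)} = -2 - 6 u + 3 B$ ($t{\left(B,u \right)} = \left(- 6 u + 3 B\right) - 2 = -2 - 6 u + 3 B$)
$Y = -3$ ($Y = -3 + 0 = -3$)
$\left(R Y - 5 \left(p{\left(-3 \right)} - 5\right)\right) \left(-3\right) t{\left(2,-5 \right)} = \left(\left(-3\right) \left(-3\right) - 5 \left(-3 - 5\right)\right) \left(-3\right) \left(-2 - -30 + 3 \cdot 2\right) = \left(9 - -40\right) \left(-3\right) \left(-2 + 30 + 6\right) = \left(9 + 40\right) \left(-3\right) 34 = 49 \left(-3\right) 34 = \left(-147\right) 34 = -4998$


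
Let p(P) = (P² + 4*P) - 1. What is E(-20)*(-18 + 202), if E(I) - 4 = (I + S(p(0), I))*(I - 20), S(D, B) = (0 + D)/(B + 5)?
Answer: 442336/3 ≈ 1.4745e+5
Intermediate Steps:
p(P) = -1 + P² + 4*P
S(D, B) = D/(5 + B)
E(I) = 4 + (-20 + I)*(I - 1/(5 + I)) (E(I) = 4 + (I + (-1 + 0² + 4*0)/(5 + I))*(I - 20) = 4 + (I + (-1 + 0 + 0)/(5 + I))*(-20 + I) = 4 + (I - 1/(5 + I))*(-20 + I) = 4 + (-20 + I)*(I - 1/(5 + I)))
E(-20)*(-18 + 202) = ((40 + (-20)³ - 97*(-20) - 15*(-20)²)/(5 - 20))*(-18 + 202) = ((40 - 8000 + 1940 - 15*400)/(-15))*184 = -(40 - 8000 + 1940 - 6000)/15*184 = -1/15*(-12020)*184 = (2404/3)*184 = 442336/3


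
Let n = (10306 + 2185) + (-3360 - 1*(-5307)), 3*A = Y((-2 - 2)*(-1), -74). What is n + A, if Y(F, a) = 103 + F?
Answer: 43421/3 ≈ 14474.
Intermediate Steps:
A = 107/3 (A = (103 + (-2 - 2)*(-1))/3 = (103 - 4*(-1))/3 = (103 + 4)/3 = (⅓)*107 = 107/3 ≈ 35.667)
n = 14438 (n = 12491 + (-3360 + 5307) = 12491 + 1947 = 14438)
n + A = 14438 + 107/3 = 43421/3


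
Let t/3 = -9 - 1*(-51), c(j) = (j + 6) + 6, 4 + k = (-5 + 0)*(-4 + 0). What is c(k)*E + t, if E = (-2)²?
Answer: 238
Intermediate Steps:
E = 4
k = 16 (k = -4 + (-5 + 0)*(-4 + 0) = -4 - 5*(-4) = -4 + 20 = 16)
c(j) = 12 + j (c(j) = (6 + j) + 6 = 12 + j)
t = 126 (t = 3*(-9 - 1*(-51)) = 3*(-9 + 51) = 3*42 = 126)
c(k)*E + t = (12 + 16)*4 + 126 = 28*4 + 126 = 112 + 126 = 238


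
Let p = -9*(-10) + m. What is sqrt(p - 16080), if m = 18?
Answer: 22*I*sqrt(33) ≈ 126.38*I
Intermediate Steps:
p = 108 (p = -9*(-10) + 18 = 90 + 18 = 108)
sqrt(p - 16080) = sqrt(108 - 16080) = sqrt(-15972) = 22*I*sqrt(33)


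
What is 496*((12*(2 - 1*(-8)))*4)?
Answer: 238080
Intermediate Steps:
496*((12*(2 - 1*(-8)))*4) = 496*((12*(2 + 8))*4) = 496*((12*10)*4) = 496*(120*4) = 496*480 = 238080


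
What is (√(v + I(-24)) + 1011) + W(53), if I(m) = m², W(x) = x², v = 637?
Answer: 3820 + √1213 ≈ 3854.8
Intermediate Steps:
(√(v + I(-24)) + 1011) + W(53) = (√(637 + (-24)²) + 1011) + 53² = (√(637 + 576) + 1011) + 2809 = (√1213 + 1011) + 2809 = (1011 + √1213) + 2809 = 3820 + √1213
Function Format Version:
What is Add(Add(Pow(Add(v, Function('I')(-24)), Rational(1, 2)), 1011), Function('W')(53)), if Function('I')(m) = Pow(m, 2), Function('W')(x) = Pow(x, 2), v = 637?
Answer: Add(3820, Pow(1213, Rational(1, 2))) ≈ 3854.8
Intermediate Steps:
Add(Add(Pow(Add(v, Function('I')(-24)), Rational(1, 2)), 1011), Function('W')(53)) = Add(Add(Pow(Add(637, Pow(-24, 2)), Rational(1, 2)), 1011), Pow(53, 2)) = Add(Add(Pow(Add(637, 576), Rational(1, 2)), 1011), 2809) = Add(Add(Pow(1213, Rational(1, 2)), 1011), 2809) = Add(Add(1011, Pow(1213, Rational(1, 2))), 2809) = Add(3820, Pow(1213, Rational(1, 2)))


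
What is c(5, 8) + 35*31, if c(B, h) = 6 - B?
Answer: 1086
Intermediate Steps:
c(5, 8) + 35*31 = (6 - 1*5) + 35*31 = (6 - 5) + 1085 = 1 + 1085 = 1086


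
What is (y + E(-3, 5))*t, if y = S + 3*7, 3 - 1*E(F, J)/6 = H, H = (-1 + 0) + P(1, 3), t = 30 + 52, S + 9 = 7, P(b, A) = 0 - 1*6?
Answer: 6478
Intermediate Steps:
P(b, A) = -6 (P(b, A) = 0 - 6 = -6)
S = -2 (S = -9 + 7 = -2)
t = 82
H = -7 (H = (-1 + 0) - 6 = -1 - 6 = -7)
E(F, J) = 60 (E(F, J) = 18 - 6*(-7) = 18 + 42 = 60)
y = 19 (y = -2 + 3*7 = -2 + 21 = 19)
(y + E(-3, 5))*t = (19 + 60)*82 = 79*82 = 6478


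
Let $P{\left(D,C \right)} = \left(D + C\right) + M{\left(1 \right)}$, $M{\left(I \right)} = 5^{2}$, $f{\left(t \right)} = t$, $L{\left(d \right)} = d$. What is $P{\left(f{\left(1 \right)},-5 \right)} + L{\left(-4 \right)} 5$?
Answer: $1$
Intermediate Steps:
$M{\left(I \right)} = 25$
$P{\left(D,C \right)} = 25 + C + D$ ($P{\left(D,C \right)} = \left(D + C\right) + 25 = \left(C + D\right) + 25 = 25 + C + D$)
$P{\left(f{\left(1 \right)},-5 \right)} + L{\left(-4 \right)} 5 = \left(25 - 5 + 1\right) - 20 = 21 - 20 = 1$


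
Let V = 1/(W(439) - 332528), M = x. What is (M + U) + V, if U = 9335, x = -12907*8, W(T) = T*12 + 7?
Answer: -30735929014/327253 ≈ -93921.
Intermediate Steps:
W(T) = 7 + 12*T (W(T) = 12*T + 7 = 7 + 12*T)
x = -103256
M = -103256
V = -1/327253 (V = 1/((7 + 12*439) - 332528) = 1/((7 + 5268) - 332528) = 1/(5275 - 332528) = 1/(-327253) = -1/327253 ≈ -3.0557e-6)
(M + U) + V = (-103256 + 9335) - 1/327253 = -93921 - 1/327253 = -30735929014/327253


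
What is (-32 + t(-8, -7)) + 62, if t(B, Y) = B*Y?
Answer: 86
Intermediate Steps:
(-32 + t(-8, -7)) + 62 = (-32 - 8*(-7)) + 62 = (-32 + 56) + 62 = 24 + 62 = 86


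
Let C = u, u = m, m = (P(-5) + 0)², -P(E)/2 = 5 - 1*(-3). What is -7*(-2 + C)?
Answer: -1778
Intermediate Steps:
P(E) = -16 (P(E) = -2*(5 - 1*(-3)) = -2*(5 + 3) = -2*8 = -16)
m = 256 (m = (-16 + 0)² = (-16)² = 256)
u = 256
C = 256
-7*(-2 + C) = -7*(-2 + 256) = -7*254 = -1778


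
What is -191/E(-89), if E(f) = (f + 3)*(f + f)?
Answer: -191/15308 ≈ -0.012477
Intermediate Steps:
E(f) = 2*f*(3 + f) (E(f) = (3 + f)*(2*f) = 2*f*(3 + f))
-191/E(-89) = -191*(-1/(178*(3 - 89))) = -191/(2*(-89)*(-86)) = -191/15308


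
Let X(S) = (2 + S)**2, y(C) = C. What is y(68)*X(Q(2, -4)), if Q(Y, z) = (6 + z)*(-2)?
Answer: 272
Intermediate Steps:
Q(Y, z) = -12 - 2*z
y(68)*X(Q(2, -4)) = 68*(2 + (-12 - 2*(-4)))**2 = 68*(2 + (-12 + 8))**2 = 68*(2 - 4)**2 = 68*(-2)**2 = 68*4 = 272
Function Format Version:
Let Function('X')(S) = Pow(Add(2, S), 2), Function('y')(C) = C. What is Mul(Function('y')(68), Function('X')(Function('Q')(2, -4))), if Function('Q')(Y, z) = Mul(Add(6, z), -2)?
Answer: 272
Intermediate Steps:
Function('Q')(Y, z) = Add(-12, Mul(-2, z))
Mul(Function('y')(68), Function('X')(Function('Q')(2, -4))) = Mul(68, Pow(Add(2, Add(-12, Mul(-2, -4))), 2)) = Mul(68, Pow(Add(2, Add(-12, 8)), 2)) = Mul(68, Pow(Add(2, -4), 2)) = Mul(68, Pow(-2, 2)) = Mul(68, 4) = 272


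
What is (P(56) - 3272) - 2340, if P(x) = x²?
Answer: -2476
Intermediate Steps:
(P(56) - 3272) - 2340 = (56² - 3272) - 2340 = (3136 - 3272) - 2340 = -136 - 2340 = -2476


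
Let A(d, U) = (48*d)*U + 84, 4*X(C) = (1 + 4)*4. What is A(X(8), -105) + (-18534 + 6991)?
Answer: -36659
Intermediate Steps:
X(C) = 5 (X(C) = ((1 + 4)*4)/4 = (5*4)/4 = (1/4)*20 = 5)
A(d, U) = 84 + 48*U*d (A(d, U) = 48*U*d + 84 = 84 + 48*U*d)
A(X(8), -105) + (-18534 + 6991) = (84 + 48*(-105)*5) + (-18534 + 6991) = (84 - 25200) - 11543 = -25116 - 11543 = -36659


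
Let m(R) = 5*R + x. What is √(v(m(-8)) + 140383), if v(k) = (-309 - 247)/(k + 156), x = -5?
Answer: √1729597227/111 ≈ 374.67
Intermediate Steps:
m(R) = -5 + 5*R (m(R) = 5*R - 5 = -5 + 5*R)
v(k) = -556/(156 + k)
√(v(m(-8)) + 140383) = √(-556/(156 + (-5 + 5*(-8))) + 140383) = √(-556/(156 + (-5 - 40)) + 140383) = √(-556/(156 - 45) + 140383) = √(-556/111 + 140383) = √(15581957/111) = √1729597227/111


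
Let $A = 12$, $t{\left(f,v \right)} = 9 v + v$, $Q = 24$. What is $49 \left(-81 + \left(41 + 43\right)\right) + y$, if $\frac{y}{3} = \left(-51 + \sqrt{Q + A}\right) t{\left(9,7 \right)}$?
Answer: $-9303$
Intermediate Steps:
$t{\left(f,v \right)} = 10 v$
$y = -9450$ ($y = 3 \left(-51 + \sqrt{24 + 12}\right) 10 \cdot 7 = 3 \left(-51 + \sqrt{36}\right) 70 = 3 \left(-51 + 6\right) 70 = 3 \left(\left(-45\right) 70\right) = 3 \left(-3150\right) = -9450$)
$49 \left(-81 + \left(41 + 43\right)\right) + y = 49 \left(-81 + \left(41 + 43\right)\right) - 9450 = 49 \left(-81 + 84\right) - 9450 = 49 \cdot 3 - 9450 = 147 - 9450 = -9303$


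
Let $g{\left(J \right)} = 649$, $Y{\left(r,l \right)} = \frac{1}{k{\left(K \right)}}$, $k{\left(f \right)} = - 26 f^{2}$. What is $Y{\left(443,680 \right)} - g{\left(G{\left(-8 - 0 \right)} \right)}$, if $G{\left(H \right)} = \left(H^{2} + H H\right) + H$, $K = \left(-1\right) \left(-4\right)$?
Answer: $- \frac{269985}{416} \approx -649.0$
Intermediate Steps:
$K = 4$
$Y{\left(r,l \right)} = - \frac{1}{416}$ ($Y{\left(r,l \right)} = \frac{1}{\left(-26\right) 4^{2}} = \frac{1}{\left(-26\right) 16} = \frac{1}{-416} = - \frac{1}{416}$)
$G{\left(H \right)} = H + 2 H^{2}$ ($G{\left(H \right)} = \left(H^{2} + H^{2}\right) + H = 2 H^{2} + H = H + 2 H^{2}$)
$Y{\left(443,680 \right)} - g{\left(G{\left(-8 - 0 \right)} \right)} = - \frac{1}{416} - 649 = - \frac{269985}{416}$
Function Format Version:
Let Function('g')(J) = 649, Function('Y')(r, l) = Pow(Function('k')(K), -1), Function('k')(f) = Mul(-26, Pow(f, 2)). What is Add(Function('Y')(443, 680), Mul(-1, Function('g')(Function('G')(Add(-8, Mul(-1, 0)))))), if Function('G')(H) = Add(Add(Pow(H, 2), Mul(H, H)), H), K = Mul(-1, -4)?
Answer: Rational(-269985, 416) ≈ -649.00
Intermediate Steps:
K = 4
Function('Y')(r, l) = Rational(-1, 416) (Function('Y')(r, l) = Pow(Mul(-26, Pow(4, 2)), -1) = Pow(Mul(-26, 16), -1) = Pow(-416, -1) = Rational(-1, 416))
Function('G')(H) = Add(H, Mul(2, Pow(H, 2))) (Function('G')(H) = Add(Add(Pow(H, 2), Pow(H, 2)), H) = Add(Mul(2, Pow(H, 2)), H) = Add(H, Mul(2, Pow(H, 2))))
Add(Function('Y')(443, 680), Mul(-1, Function('g')(Function('G')(Add(-8, Mul(-1, 0)))))) = Add(Rational(-1, 416), Mul(-1, 649)) = Add(Rational(-1, 416), -649) = Rational(-269985, 416)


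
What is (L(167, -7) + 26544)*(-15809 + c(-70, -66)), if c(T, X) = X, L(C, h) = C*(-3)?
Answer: -413432625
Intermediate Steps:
L(C, h) = -3*C
(L(167, -7) + 26544)*(-15809 + c(-70, -66)) = (-3*167 + 26544)*(-15809 - 66) = (-501 + 26544)*(-15875) = 26043*(-15875) = -413432625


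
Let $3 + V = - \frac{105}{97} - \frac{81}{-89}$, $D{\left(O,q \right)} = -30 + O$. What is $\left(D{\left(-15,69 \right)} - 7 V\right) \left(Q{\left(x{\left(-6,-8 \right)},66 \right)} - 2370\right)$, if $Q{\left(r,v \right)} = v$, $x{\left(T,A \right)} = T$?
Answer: $\frac{453371904}{8633} \approx 52516.0$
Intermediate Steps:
$V = - \frac{27387}{8633}$ ($V = -3 - \left(- \frac{81}{89} + \frac{105}{97}\right) = -3 - \frac{1488}{8633} = - \frac{27387}{8633} \approx -3.1724$)
$\left(D{\left(-15,69 \right)} - 7 V\right) \left(Q{\left(x{\left(-6,-8 \right)},66 \right)} - 2370\right) = \left(\left(-30 - 15\right) - - \frac{191709}{8633}\right) \left(66 - 2370\right) = \left(-45 + \frac{191709}{8633}\right) \left(-2304\right) = \left(- \frac{196776}{8633}\right) \left(-2304\right) = \frac{453371904}{8633}$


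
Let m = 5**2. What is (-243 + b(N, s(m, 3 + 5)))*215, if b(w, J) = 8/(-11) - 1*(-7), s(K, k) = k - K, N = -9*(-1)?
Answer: -559860/11 ≈ -50896.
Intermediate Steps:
N = 9
m = 25
b(w, J) = 69/11 (b(w, J) = 8*(-1/11) + 7 = -8/11 + 7 = 69/11)
(-243 + b(N, s(m, 3 + 5)))*215 = (-243 + 69/11)*215 = -2604/11*215 = -559860/11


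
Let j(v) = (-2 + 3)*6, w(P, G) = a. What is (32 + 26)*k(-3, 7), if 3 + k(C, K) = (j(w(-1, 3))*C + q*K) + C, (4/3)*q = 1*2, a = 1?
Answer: -783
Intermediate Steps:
w(P, G) = 1
j(v) = 6 (j(v) = 1*6 = 6)
q = 3/2 (q = 3*(1*2)/4 = (¾)*2 = 3/2 ≈ 1.5000)
k(C, K) = -3 + 7*C + 3*K/2 (k(C, K) = -3 + ((6*C + 3*K/2) + C) = -3 + (7*C + 3*K/2) = -3 + 7*C + 3*K/2)
(32 + 26)*k(-3, 7) = (32 + 26)*(-3 + 7*(-3) + (3/2)*7) = 58*(-3 - 21 + 21/2) = 58*(-27/2) = -783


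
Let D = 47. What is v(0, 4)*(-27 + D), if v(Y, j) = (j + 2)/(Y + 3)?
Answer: 40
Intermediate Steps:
v(Y, j) = (2 + j)/(3 + Y)
v(0, 4)*(-27 + D) = ((2 + 4)/(3 + 0))*(-27 + 47) = (6/3)*20 = ((1/3)*6)*20 = 2*20 = 40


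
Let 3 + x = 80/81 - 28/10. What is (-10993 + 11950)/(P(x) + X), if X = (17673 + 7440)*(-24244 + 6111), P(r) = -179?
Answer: -957/455374208 ≈ -2.1016e-6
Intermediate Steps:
x = -1949/405 (x = -3 + (80/81 - 28/10) = -3 + (80*(1/81) - 28*⅒) = -3 + (80/81 - 14/5) = -3 - 734/405 = -1949/405 ≈ -4.8123)
X = -455374029 (X = 25113*(-18133) = -455374029)
(-10993 + 11950)/(P(x) + X) = (-10993 + 11950)/(-179 - 455374029) = 957/(-455374208) = 957*(-1/455374208) = -957/455374208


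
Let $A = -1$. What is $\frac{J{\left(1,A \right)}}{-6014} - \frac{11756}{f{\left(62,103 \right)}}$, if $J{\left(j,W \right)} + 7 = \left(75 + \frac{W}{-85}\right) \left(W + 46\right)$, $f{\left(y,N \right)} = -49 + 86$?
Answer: $- \frac{1204028733}{3782806} \approx -318.29$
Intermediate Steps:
$f{\left(y,N \right)} = 37$
$J{\left(j,W \right)} = -7 + \left(46 + W\right) \left(75 - \frac{W}{85}\right)$ ($J{\left(j,W \right)} = -7 + \left(75 + \frac{W}{-85}\right) \left(W + 46\right) = -7 + \left(75 + W \left(- \frac{1}{85}\right)\right) \left(46 + W\right) = -7 + \left(75 - \frac{W}{85}\right) \left(46 + W\right) = -7 + \left(46 + W\right) \left(75 - \frac{W}{85}\right)$)
$\frac{J{\left(1,A \right)}}{-6014} - \frac{11756}{f{\left(62,103 \right)}} = \frac{3443 - \frac{\left(-1\right)^{2}}{85} + \frac{6329}{85} \left(-1\right)}{-6014} - \frac{11756}{37} = \left(3443 - \frac{1}{85} - \frac{6329}{85}\right) \left(- \frac{1}{6014}\right) - \frac{11756}{37} = \frac{57265}{17} \left(- \frac{1}{6014}\right) - \frac{11756}{37} = - \frac{57265}{102238} - \frac{11756}{37} = - \frac{1204028733}{3782806}$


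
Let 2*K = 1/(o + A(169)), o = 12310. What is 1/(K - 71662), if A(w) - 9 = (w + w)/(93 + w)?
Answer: -3227916/231318916261 ≈ -1.3954e-5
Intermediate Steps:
A(w) = 9 + 2*w/(93 + w) (A(w) = 9 + (w + w)/(93 + w) = 9 + (2*w)/(93 + w) = 9 + 2*w/(93 + w))
K = 131/3227916 (K = 1/(2*(12310 + (837 + 11*169)/(93 + 169))) = 1/(2*(12310 + (837 + 1859)/262)) = 1/(2*(12310 + (1/262)*2696)) = 1/(2*(12310 + 1348/131)) = 1/(2*(1613958/131)) = (½)*(131/1613958) = 131/3227916 ≈ 4.0583e-5)
1/(K - 71662) = 1/(131/3227916 - 71662) = 1/(-231318916261/3227916) = -3227916/231318916261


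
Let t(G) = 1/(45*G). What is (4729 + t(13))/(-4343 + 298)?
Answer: -2766466/2366325 ≈ -1.1691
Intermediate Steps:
t(G) = 1/(45*G)
(4729 + t(13))/(-4343 + 298) = (4729 + (1/45)/13)/(-4343 + 298) = (4729 + (1/45)*(1/13))/(-4045) = (4729 + 1/585)*(-1/4045) = (2766466/585)*(-1/4045) = -2766466/2366325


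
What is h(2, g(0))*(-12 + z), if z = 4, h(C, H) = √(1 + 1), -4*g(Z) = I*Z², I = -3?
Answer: -8*√2 ≈ -11.314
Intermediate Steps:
g(Z) = 3*Z²/4 (g(Z) = -(-3)*Z²/4 = 3*Z²/4)
h(C, H) = √2
h(2, g(0))*(-12 + z) = √2*(-12 + 4) = √2*(-8) = -8*√2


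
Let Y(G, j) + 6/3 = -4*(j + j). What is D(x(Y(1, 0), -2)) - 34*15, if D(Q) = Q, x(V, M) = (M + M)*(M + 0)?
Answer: -502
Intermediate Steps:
Y(G, j) = -2 - 8*j (Y(G, j) = -2 - 4*(j + j) = -2 - 8*j)
x(V, M) = 2*M² (x(V, M) = (2*M)*M = 2*M²)
D(x(Y(1, 0), -2)) - 34*15 = 2*(-2)² - 34*15 = 2*4 - 510 = 8 - 510 = -502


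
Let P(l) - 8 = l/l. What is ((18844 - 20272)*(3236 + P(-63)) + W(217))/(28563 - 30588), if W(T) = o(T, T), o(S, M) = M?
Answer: 4633643/2025 ≈ 2288.2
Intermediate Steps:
W(T) = T
P(l) = 9 (P(l) = 8 + l/l = 8 + 1 = 9)
((18844 - 20272)*(3236 + P(-63)) + W(217))/(28563 - 30588) = ((18844 - 20272)*(3236 + 9) + 217)/(28563 - 30588) = (-1428*3245 + 217)/(-2025) = (-4633860 + 217)*(-1/2025) = -4633643*(-1/2025) = 4633643/2025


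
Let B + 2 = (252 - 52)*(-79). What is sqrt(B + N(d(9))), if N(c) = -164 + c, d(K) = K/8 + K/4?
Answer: 3*I*sqrt(28378)/4 ≈ 126.34*I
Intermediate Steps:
d(K) = 3*K/8 (d(K) = K*(1/8) + K*(1/4) = K/8 + K/4 = 3*K/8)
B = -15802 (B = -2 + (252 - 52)*(-79) = -2 + 200*(-79) = -2 - 15800 = -15802)
sqrt(B + N(d(9))) = sqrt(-15802 + (-164 + (3/8)*9)) = sqrt(-15802 + (-164 + 27/8)) = sqrt(-15802 - 1285/8) = sqrt(-127701/8) = 3*I*sqrt(28378)/4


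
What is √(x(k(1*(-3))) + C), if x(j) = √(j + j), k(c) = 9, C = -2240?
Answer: √(-2240 + 3*√2) ≈ 47.284*I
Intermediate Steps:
x(j) = √2*√j (x(j) = √(2*j) = √2*√j)
√(x(k(1*(-3))) + C) = √(√2*√9 - 2240) = √(√2*3 - 2240) = √(3*√2 - 2240) = √(-2240 + 3*√2)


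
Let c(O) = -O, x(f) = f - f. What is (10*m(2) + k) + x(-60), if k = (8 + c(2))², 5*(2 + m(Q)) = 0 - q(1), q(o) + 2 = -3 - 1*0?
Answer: 26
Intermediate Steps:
x(f) = 0
q(o) = -5 (q(o) = -2 + (-3 - 1*0) = -2 + (-3 + 0) = -2 - 3 = -5)
m(Q) = -1 (m(Q) = -2 + (0 - 1*(-5))/5 = -2 + (0 + 5)/5 = -2 + (⅕)*5 = -2 + 1 = -1)
k = 36 (k = (8 - 1*2)² = (8 - 2)² = 6² = 36)
(10*m(2) + k) + x(-60) = (10*(-1) + 36) + 0 = (-10 + 36) + 0 = 26 + 0 = 26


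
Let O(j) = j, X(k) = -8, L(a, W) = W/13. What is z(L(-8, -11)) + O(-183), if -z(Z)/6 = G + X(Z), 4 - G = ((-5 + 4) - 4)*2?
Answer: -219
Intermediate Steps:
L(a, W) = W/13 (L(a, W) = W*(1/13) = W/13)
G = 14 (G = 4 - ((-5 + 4) - 4)*2 = 4 - (-1 - 4)*2 = 4 - (-5)*2 = 4 - 1*(-10) = 4 + 10 = 14)
z(Z) = -36 (z(Z) = -6*(14 - 8) = -6*6 = -36)
z(L(-8, -11)) + O(-183) = -36 - 183 = -219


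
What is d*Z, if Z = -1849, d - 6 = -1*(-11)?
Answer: -31433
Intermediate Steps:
d = 17 (d = 6 - 1*(-11) = 6 + 11 = 17)
d*Z = 17*(-1849) = -31433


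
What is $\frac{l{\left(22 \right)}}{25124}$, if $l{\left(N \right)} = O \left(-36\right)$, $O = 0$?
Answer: $0$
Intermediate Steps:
$l{\left(N \right)} = 0$ ($l{\left(N \right)} = 0 \left(-36\right) = 0$)
$\frac{l{\left(22 \right)}}{25124} = \frac{0}{25124} = 0 \cdot \frac{1}{25124} = 0$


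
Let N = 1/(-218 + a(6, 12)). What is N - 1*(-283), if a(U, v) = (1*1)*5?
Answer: 60278/213 ≈ 283.00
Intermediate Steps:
a(U, v) = 5 (a(U, v) = 1*5 = 5)
N = -1/213 (N = 1/(-218 + 5) = 1/(-213) = -1/213 ≈ -0.0046948)
N - 1*(-283) = -1/213 - 1*(-283) = -1/213 + 283 = 60278/213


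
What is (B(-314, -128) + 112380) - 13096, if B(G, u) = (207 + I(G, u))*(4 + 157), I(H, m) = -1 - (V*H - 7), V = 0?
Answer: 133577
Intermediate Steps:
I(H, m) = 6 (I(H, m) = -1 - (0*H - 7) = -1 - (0 - 7) = -1 - 1*(-7) = -1 + 7 = 6)
B(G, u) = 34293 (B(G, u) = (207 + 6)*(4 + 157) = 213*161 = 34293)
(B(-314, -128) + 112380) - 13096 = (34293 + 112380) - 13096 = 146673 - 13096 = 133577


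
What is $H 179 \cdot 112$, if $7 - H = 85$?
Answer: $-1563744$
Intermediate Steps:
$H = -78$ ($H = 7 - 85 = -78$)
$H 179 \cdot 112 = \left(-78\right) 179 \cdot 112 = \left(-13962\right) 112 = -1563744$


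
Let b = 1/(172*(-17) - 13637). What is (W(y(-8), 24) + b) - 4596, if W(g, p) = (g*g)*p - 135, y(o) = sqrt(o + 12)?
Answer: -76760236/16561 ≈ -4635.0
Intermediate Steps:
y(o) = sqrt(12 + o)
W(g, p) = -135 + p*g**2 (W(g, p) = g**2*p - 135 = p*g**2 - 135 = -135 + p*g**2)
b = -1/16561 (b = 1/(-2924 - 13637) = 1/(-16561) = -1/16561 ≈ -6.0383e-5)
(W(y(-8), 24) + b) - 4596 = ((-135 + 24*(sqrt(12 - 8))**2) - 1/16561) - 4596 = ((-135 + 24*(sqrt(4))**2) - 1/16561) - 4596 = ((-135 + 24*2**2) - 1/16561) - 4596 = ((-135 + 24*4) - 1/16561) - 4596 = ((-135 + 96) - 1/16561) - 4596 = (-39 - 1/16561) - 4596 = -645880/16561 - 4596 = -76760236/16561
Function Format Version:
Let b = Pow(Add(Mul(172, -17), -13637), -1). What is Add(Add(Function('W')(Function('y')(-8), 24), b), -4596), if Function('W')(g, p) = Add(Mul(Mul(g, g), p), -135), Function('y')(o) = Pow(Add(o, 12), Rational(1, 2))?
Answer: Rational(-76760236, 16561) ≈ -4635.0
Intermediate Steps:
Function('y')(o) = Pow(Add(12, o), Rational(1, 2))
Function('W')(g, p) = Add(-135, Mul(p, Pow(g, 2))) (Function('W')(g, p) = Add(Mul(Pow(g, 2), p), -135) = Add(Mul(p, Pow(g, 2)), -135) = Add(-135, Mul(p, Pow(g, 2))))
b = Rational(-1, 16561) (b = Pow(Add(-2924, -13637), -1) = Pow(-16561, -1) = Rational(-1, 16561) ≈ -6.0383e-5)
Add(Add(Function('W')(Function('y')(-8), 24), b), -4596) = Add(Add(Add(-135, Mul(24, Pow(Pow(Add(12, -8), Rational(1, 2)), 2))), Rational(-1, 16561)), -4596) = Add(Add(Add(-135, Mul(24, Pow(Pow(4, Rational(1, 2)), 2))), Rational(-1, 16561)), -4596) = Add(Add(Add(-135, Mul(24, Pow(2, 2))), Rational(-1, 16561)), -4596) = Add(Add(Add(-135, Mul(24, 4)), Rational(-1, 16561)), -4596) = Add(Add(Add(-135, 96), Rational(-1, 16561)), -4596) = Add(Add(-39, Rational(-1, 16561)), -4596) = Add(Rational(-645880, 16561), -4596) = Rational(-76760236, 16561)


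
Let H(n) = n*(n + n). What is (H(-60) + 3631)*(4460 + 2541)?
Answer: 75827831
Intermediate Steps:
H(n) = 2*n**2 (H(n) = n*(2*n) = 2*n**2)
(H(-60) + 3631)*(4460 + 2541) = (2*(-60)**2 + 3631)*(4460 + 2541) = (2*3600 + 3631)*7001 = (7200 + 3631)*7001 = 10831*7001 = 75827831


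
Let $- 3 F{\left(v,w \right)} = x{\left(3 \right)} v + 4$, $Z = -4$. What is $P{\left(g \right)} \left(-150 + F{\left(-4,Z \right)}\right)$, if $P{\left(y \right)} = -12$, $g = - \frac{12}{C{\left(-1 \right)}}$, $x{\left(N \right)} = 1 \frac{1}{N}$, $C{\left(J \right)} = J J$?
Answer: $\frac{5432}{3} \approx 1810.7$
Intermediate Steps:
$C{\left(J \right)} = J^{2}$
$x{\left(N \right)} = \frac{1}{N}$
$F{\left(v,w \right)} = - \frac{4}{3} - \frac{v}{9}$ ($F{\left(v,w \right)} = - \frac{\frac{v}{3} + 4}{3} = - \frac{4 + \frac{v}{3}}{3} = - \frac{4}{3} - \frac{v}{9}$)
$g = -12$ ($g = - \frac{12}{\left(-1\right)^{2}} = - \frac{12}{1} = \left(-12\right) 1 = -12$)
$P{\left(g \right)} \left(-150 + F{\left(-4,Z \right)}\right) = - 12 \left(-150 - \frac{8}{9}\right) = \left(-12\right) \left(- \frac{1358}{9}\right) = \frac{5432}{3}$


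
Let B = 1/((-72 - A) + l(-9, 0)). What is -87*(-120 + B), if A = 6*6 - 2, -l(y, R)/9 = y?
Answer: 261087/25 ≈ 10443.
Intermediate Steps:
l(y, R) = -9*y
A = 34 (A = 36 - 2 = 34)
B = -1/25 (B = 1/((-72 - 1*34) - 9*(-9)) = 1/((-72 - 34) + 81) = 1/(-106 + 81) = 1/(-25) = -1/25 ≈ -0.040000)
-87*(-120 + B) = -87*(-120 - 1/25) = -87*(-3001/25) = 261087/25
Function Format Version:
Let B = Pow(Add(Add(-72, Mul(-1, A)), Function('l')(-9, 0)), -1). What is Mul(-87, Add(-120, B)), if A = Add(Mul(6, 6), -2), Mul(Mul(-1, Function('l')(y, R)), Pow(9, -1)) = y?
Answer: Rational(261087, 25) ≈ 10443.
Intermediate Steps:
Function('l')(y, R) = Mul(-9, y)
A = 34 (A = Add(36, -2) = 34)
B = Rational(-1, 25) (B = Pow(Add(Add(-72, Mul(-1, 34)), Mul(-9, -9)), -1) = Pow(Add(Add(-72, -34), 81), -1) = Pow(Add(-106, 81), -1) = Pow(-25, -1) = Rational(-1, 25) ≈ -0.040000)
Mul(-87, Add(-120, B)) = Mul(-87, Add(-120, Rational(-1, 25))) = Mul(-87, Rational(-3001, 25)) = Rational(261087, 25)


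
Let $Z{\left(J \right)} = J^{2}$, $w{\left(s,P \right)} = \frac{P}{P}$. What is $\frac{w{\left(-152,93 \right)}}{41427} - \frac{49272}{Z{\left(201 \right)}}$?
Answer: $- \frac{226794527}{185965803} \approx -1.2195$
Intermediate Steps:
$w{\left(s,P \right)} = 1$
$\frac{w{\left(-152,93 \right)}}{41427} - \frac{49272}{Z{\left(201 \right)}} = 1 \cdot \frac{1}{41427} - \frac{49272}{201^{2}} = 1 \cdot \frac{1}{41427} - \frac{49272}{40401} = \frac{1}{41427} - \frac{16424}{13467} = - \frac{226794527}{185965803}$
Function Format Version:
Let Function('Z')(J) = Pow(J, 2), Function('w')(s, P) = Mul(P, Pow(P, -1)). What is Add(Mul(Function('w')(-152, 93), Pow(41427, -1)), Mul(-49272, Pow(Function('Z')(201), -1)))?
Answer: Rational(-226794527, 185965803) ≈ -1.2195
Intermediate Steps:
Function('w')(s, P) = 1
Add(Mul(Function('w')(-152, 93), Pow(41427, -1)), Mul(-49272, Pow(Function('Z')(201), -1))) = Add(Mul(1, Pow(41427, -1)), Mul(-49272, Pow(Pow(201, 2), -1))) = Add(Mul(1, Rational(1, 41427)), Mul(-49272, Pow(40401, -1))) = Add(Rational(1, 41427), Mul(-49272, Rational(1, 40401))) = Add(Rational(1, 41427), Rational(-16424, 13467)) = Rational(-226794527, 185965803)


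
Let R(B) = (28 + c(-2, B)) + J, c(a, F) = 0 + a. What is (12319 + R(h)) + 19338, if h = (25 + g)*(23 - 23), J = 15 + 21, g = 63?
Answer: 31719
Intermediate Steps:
J = 36
c(a, F) = a
h = 0 (h = (25 + 63)*(23 - 23) = 88*0 = 0)
R(B) = 62 (R(B) = (28 - 2) + 36 = 26 + 36 = 62)
(12319 + R(h)) + 19338 = (12319 + 62) + 19338 = 12381 + 19338 = 31719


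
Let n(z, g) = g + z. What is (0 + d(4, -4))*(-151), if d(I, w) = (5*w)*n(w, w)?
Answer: -24160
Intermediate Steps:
d(I, w) = 10*w² (d(I, w) = (5*w)*(w + w) = (5*w)*(2*w) = 10*w²)
(0 + d(4, -4))*(-151) = (0 + 10*(-4)²)*(-151) = (0 + 10*16)*(-151) = (0 + 160)*(-151) = 160*(-151) = -24160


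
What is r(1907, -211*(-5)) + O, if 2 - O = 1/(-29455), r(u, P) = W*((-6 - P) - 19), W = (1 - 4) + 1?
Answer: 63681711/29455 ≈ 2162.0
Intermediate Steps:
W = -2 (W = -3 + 1 = -2)
r(u, P) = 50 + 2*P (r(u, P) = -2*((-6 - P) - 19) = -2*(-25 - P) = 50 + 2*P)
O = 58911/29455 (O = 2 - 1/(-29455) = 2 - 1*(-1/29455) = 2 + 1/29455 = 58911/29455 ≈ 2.0000)
r(1907, -211*(-5)) + O = (50 + 2*(-211*(-5))) + 58911/29455 = (50 + 2*1055) + 58911/29455 = (50 + 2110) + 58911/29455 = 2160 + 58911/29455 = 63681711/29455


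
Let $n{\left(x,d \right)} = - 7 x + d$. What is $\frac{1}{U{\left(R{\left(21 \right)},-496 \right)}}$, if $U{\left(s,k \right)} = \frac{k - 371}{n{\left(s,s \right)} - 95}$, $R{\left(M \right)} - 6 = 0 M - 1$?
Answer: $\frac{125}{867} \approx 0.14418$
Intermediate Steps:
$n{\left(x,d \right)} = d - 7 x$
$R{\left(M \right)} = 5$ ($R{\left(M \right)} = 6 - \left(1 + 0 M\right) = 6 + \left(0 - 1\right) = 6 - 1 = 5$)
$U{\left(s,k \right)} = \frac{-371 + k}{-95 - 6 s}$ ($U{\left(s,k \right)} = \frac{k - 371}{\left(s - 7 s\right) - 95} = \frac{-371 + k}{- 6 s - 95} = \frac{-371 + k}{-95 - 6 s}$)
$\frac{1}{U{\left(R{\left(21 \right)},-496 \right)}} = \frac{1}{\frac{1}{95 + 6 \cdot 5} \left(371 - -496\right)} = \frac{1}{\frac{1}{95 + 30} \left(371 + 496\right)} = \frac{1}{\frac{1}{125} \cdot 867} = \frac{1}{\frac{867}{125}} = \frac{125}{867}$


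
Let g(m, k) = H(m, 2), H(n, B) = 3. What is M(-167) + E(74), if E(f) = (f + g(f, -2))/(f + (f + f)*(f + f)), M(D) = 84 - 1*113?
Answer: -57935/1998 ≈ -28.996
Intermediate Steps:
M(D) = -29 (M(D) = 84 - 113 = -29)
g(m, k) = 3
E(f) = (3 + f)/(f + 4*f**2) (E(f) = (f + 3)/(f + (f + f)*(f + f)) = (3 + f)/(f + (2*f)*(2*f)) = (3 + f)/(f + 4*f**2))
M(-167) + E(74) = -29 + (3 + 74)/(74*(1 + 4*74)) = -29 + (1/74)*77/(1 + 296) = -29 + (1/74)*77/297 = -29 + (1/74)*(1/297)*77 = -29 + 7/1998 = -57935/1998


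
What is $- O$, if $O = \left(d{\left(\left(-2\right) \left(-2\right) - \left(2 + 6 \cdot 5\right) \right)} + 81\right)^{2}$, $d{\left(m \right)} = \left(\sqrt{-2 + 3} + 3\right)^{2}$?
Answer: $-9409$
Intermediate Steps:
$d{\left(m \right)} = 16$ ($d{\left(m \right)} = \left(\sqrt{1} + 3\right)^{2} = \left(1 + 3\right)^{2} = 4^{2} = 16$)
$O = 9409$ ($O = \left(16 + 81\right)^{2} = 97^{2} = 9409$)
$- O = \left(-1\right) 9409 = -9409$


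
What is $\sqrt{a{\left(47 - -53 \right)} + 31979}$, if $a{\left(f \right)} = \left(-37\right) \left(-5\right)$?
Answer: $2 \sqrt{8041} \approx 179.34$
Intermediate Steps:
$a{\left(f \right)} = 185$
$\sqrt{a{\left(47 - -53 \right)} + 31979} = \sqrt{185 + 31979} = \sqrt{32164} = 2 \sqrt{8041}$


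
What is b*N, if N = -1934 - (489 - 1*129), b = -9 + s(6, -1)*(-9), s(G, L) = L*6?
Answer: -103230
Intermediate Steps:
s(G, L) = 6*L
b = 45 (b = -9 + (6*(-1))*(-9) = -9 - 6*(-9) = -9 + 54 = 45)
N = -2294 (N = -1934 - (489 - 129) = -1934 - 1*360 = -1934 - 360 = -2294)
b*N = 45*(-2294) = -103230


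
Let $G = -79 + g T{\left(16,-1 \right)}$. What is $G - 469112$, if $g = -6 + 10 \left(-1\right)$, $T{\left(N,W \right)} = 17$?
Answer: $-469463$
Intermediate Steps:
$g = -16$ ($g = -6 - 10 = -16$)
$G = -351$ ($G = -79 - 272 = -351$)
$G - 469112 = -351 - 469112 = -469463$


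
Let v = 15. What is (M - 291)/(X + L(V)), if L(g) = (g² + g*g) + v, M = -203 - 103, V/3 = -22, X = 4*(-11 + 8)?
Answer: -199/2905 ≈ -0.068503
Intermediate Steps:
X = -12 (X = 4*(-3) = -12)
V = -66 (V = 3*(-22) = -66)
M = -306
L(g) = 15 + 2*g² (L(g) = (g² + g*g) + 15 = (g² + g²) + 15 = 2*g² + 15 = 15 + 2*g²)
(M - 291)/(X + L(V)) = (-306 - 291)/(-12 + (15 + 2*(-66)²)) = -597/(-12 + (15 + 2*4356)) = -597/(-12 + (15 + 8712)) = -597/(-12 + 8727) = -597/8715 = -597*1/8715 = -199/2905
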